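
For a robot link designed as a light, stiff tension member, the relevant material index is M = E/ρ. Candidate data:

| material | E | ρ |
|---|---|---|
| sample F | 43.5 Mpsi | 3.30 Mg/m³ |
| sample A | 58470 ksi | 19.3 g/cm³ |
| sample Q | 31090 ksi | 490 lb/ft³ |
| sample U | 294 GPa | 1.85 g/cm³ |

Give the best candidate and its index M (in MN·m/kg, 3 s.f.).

sample U, M = 159 MN·m/kg

After converting to SI:
  sample F: E = 299.9 GPa, ρ = 3300 kg/m³
  sample A: E = 403.1 GPa, ρ = 19300 kg/m³
  sample Q: E = 214.4 GPa, ρ = 7849 kg/m³
  sample U: E = 294.0 GPa, ρ = 1850 kg/m³
  sample U: M = 159 MN·m/kg
  sample F: M = 90.9 MN·m/kg
  sample Q: M = 27.3 MN·m/kg
  sample A: M = 20.9 MN·m/kg
Highest index: sample U.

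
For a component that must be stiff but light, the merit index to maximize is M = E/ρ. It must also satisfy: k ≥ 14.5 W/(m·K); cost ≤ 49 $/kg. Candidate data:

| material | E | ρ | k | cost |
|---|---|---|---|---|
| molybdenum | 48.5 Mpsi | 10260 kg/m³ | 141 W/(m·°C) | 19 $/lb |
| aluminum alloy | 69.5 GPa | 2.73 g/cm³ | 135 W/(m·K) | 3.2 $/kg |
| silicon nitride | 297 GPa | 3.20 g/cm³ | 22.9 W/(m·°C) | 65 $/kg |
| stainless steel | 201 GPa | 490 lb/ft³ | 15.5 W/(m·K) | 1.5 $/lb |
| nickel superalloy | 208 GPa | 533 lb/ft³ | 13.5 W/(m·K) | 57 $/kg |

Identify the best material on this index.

Screen on constraints: k ≥ 14.5 W/(m·K); cost ≤ 49 $/kg. Survivors: molybdenum, aluminum alloy, stainless steel.
Normalizing units and computing the index:
  molybdenum: E = 334.4 GPa, ρ = 10260 kg/m³
  aluminum alloy: E = 69.50 GPa, ρ = 2730 kg/m³
  stainless steel: E = 201.0 GPa, ρ = 7849 kg/m³
  molybdenum: M = 32.6 MN·m/kg
  stainless steel: M = 25.6 MN·m/kg
  aluminum alloy: M = 25.5 MN·m/kg
The maximum is for molybdenum.

molybdenum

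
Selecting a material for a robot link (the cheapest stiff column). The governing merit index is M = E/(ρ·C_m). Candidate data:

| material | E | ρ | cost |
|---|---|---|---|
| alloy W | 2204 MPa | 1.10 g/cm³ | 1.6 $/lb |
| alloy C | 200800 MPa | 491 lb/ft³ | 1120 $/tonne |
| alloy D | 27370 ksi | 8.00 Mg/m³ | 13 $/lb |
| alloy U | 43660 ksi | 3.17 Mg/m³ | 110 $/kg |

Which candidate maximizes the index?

alloy C

Putting every candidate on a common basis:
  alloy W: E = 2.204 GPa, ρ = 1100 kg/m³, cost = 3.527 $/kg
  alloy C: E = 200.8 GPa, ρ = 7865 kg/m³, cost = 1.120 $/kg
  alloy D: E = 188.7 GPa, ρ = 8000 kg/m³, cost = 28.66 $/kg
  alloy U: E = 301.0 GPa, ρ = 3170 kg/m³, cost = 110.0 $/kg
  alloy C: M = 22.8 MN·m per $
  alloy U: M = 0.863 MN·m per $
  alloy D: M = 0.823 MN·m per $
  alloy W: M = 0.568 MN·m per $
Alloy C ranks first.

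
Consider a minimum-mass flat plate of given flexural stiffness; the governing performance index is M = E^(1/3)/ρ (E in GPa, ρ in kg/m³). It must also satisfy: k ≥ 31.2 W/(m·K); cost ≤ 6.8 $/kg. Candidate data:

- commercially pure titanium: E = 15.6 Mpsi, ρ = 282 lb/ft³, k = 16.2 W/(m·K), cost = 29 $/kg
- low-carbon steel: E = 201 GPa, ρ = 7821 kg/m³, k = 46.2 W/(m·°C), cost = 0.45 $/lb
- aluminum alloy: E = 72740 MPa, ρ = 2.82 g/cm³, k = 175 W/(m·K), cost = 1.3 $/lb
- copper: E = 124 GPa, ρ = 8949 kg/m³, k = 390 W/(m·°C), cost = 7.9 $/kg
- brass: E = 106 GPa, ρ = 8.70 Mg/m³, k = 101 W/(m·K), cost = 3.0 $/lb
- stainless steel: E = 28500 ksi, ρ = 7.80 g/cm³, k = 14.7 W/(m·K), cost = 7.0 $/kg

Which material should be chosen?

aluminum alloy

Screen on constraints: k ≥ 31.2 W/(m·K); cost ≤ 6.8 $/kg. Survivors: low-carbon steel, aluminum alloy, brass.
After converting to SI:
  low-carbon steel: E = 201.0 GPa, ρ = 7821 kg/m³
  aluminum alloy: E = 72.74 GPa, ρ = 2820 kg/m³
  brass: E = 106.0 GPa, ρ = 8700 kg/m³
  aluminum alloy: M = 1.48×10⁻³
  low-carbon steel: M = 0.749×10⁻³
  brass: M = 0.544×10⁻³
The maximum is for aluminum alloy.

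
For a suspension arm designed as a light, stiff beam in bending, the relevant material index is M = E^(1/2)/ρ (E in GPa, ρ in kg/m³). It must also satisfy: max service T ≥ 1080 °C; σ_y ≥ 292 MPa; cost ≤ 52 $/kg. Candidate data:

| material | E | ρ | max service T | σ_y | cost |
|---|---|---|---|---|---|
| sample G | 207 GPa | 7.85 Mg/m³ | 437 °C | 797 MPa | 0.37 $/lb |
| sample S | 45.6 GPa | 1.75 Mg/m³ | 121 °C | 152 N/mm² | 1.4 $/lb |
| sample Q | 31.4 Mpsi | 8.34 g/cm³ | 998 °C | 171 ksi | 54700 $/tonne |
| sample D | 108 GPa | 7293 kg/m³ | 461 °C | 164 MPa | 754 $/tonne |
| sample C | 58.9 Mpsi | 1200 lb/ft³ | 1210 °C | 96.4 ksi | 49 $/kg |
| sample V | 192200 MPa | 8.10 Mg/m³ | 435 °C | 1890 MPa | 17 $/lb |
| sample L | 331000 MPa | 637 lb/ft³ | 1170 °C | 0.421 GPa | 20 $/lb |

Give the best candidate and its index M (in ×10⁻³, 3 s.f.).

sample L, M = 1.78×10⁻³

Screen on constraints: max service T ≥ 1080 °C; σ_y ≥ 292 MPa; cost ≤ 52 $/kg. Survivors: sample C, sample L.
Putting every candidate on a common basis:
  sample C: E = 406.1 GPa, ρ = 19220 kg/m³
  sample L: E = 331.0 GPa, ρ = 10200 kg/m³
  sample L: M = 1.78×10⁻³
  sample C: M = 1.05×10⁻³
Sample L has the largest M.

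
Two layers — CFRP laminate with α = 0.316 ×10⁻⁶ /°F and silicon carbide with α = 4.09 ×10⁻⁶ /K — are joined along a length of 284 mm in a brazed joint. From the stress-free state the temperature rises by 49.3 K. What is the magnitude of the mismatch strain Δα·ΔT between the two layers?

CFRP laminate: α = 0.316×10⁻⁶/°F × 9/5 = 0.569×10⁻⁶/K.
Δα = |0.569 − 4.09|×10⁻⁶/K = 3.52×10⁻⁶/K.
Mismatch strain = Δα·ΔT = 3.52×10⁻⁶ × 49.3 = 1.74×10⁻⁴.

1.74×10⁻⁴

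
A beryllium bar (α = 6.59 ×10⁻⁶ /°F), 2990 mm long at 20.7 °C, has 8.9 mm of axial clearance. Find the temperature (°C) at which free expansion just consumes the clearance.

α = 6.59×10⁻⁶/°F × 9/5 = 11.9×10⁻⁶/K.
α·L₀·ΔT = 8.9 mm ⇒ ΔT = 8.9 / (11.9×10⁻⁶ × 2990.0) = 250.9 K.
T = 20.7 + 250.9 = 271.6 °C.

272 °C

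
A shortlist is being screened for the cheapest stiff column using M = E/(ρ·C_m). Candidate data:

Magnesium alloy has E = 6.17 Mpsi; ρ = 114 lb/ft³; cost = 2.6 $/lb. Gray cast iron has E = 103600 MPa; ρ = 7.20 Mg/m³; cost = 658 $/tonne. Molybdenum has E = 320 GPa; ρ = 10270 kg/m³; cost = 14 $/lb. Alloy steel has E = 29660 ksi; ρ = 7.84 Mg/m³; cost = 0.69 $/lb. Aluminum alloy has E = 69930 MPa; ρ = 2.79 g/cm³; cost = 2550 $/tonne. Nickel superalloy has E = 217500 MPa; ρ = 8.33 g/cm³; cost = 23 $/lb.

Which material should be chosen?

gray cast iron

Putting every candidate on a common basis:
  magnesium alloy: E = 42.54 GPa, ρ = 1826 kg/m³, cost = 5.732 $/kg
  gray cast iron: E = 103.6 GPa, ρ = 7200 kg/m³, cost = 0.6580 $/kg
  molybdenum: E = 320.0 GPa, ρ = 10270 kg/m³, cost = 30.86 $/kg
  alloy steel: E = 204.5 GPa, ρ = 7840 kg/m³, cost = 1.521 $/kg
  aluminum alloy: E = 69.93 GPa, ρ = 2790 kg/m³, cost = 2.550 $/kg
  nickel superalloy: E = 217.5 GPa, ρ = 8330 kg/m³, cost = 50.71 $/kg
  gray cast iron: M = 21.9 MN·m per $
  alloy steel: M = 17.1 MN·m per $
  aluminum alloy: M = 9.83 MN·m per $
  magnesium alloy: M = 4.06 MN·m per $
  molybdenum: M = 1.01 MN·m per $
  nickel superalloy: M = 0.515 MN·m per $
Gray cast iron has the largest M.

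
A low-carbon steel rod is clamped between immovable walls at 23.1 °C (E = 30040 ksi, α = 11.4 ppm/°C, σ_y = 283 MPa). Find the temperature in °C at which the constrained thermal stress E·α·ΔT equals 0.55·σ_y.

89.0 °C

E = 30040 ksi = 207.1 GPa.
E·α·ΔT = 155.7 MPa ⇒ ΔT = 155.7 / (207.1×10³ × 11.4×10⁻⁶) = 65.92 K.
T = 23.1 + 65.92 = 89.02 °C.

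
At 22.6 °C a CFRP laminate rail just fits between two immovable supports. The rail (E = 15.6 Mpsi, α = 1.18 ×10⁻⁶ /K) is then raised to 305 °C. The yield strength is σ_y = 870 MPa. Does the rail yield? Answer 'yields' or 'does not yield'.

E = 15.6 Mpsi = 107.6 GPa.
ΔT = 282.4 K. Constrained thermal stress σ = E·α·ΔT = 107.6×10³ MPa × 1.18×10⁻⁶ × 282.4 = 35.8 MPa (compressive).
Compare to σ_y = 870 MPa: σ < σ_y, so it does not yield.

does not yield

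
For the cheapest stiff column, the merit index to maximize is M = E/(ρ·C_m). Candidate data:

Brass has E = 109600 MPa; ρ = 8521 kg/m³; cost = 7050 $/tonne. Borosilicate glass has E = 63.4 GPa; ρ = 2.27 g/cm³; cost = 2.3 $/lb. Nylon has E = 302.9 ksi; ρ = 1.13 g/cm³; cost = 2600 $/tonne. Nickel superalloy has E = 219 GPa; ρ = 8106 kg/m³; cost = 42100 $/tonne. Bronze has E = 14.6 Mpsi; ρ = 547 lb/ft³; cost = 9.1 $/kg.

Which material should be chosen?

Convert each candidate to consistent units, then evaluate M:
  brass: E = 109.6 GPa, ρ = 8521 kg/m³, cost = 7.050 $/kg
  borosilicate glass: E = 63.40 GPa, ρ = 2270 kg/m³, cost = 5.071 $/kg
  nylon: E = 2.088 GPa, ρ = 1130 kg/m³, cost = 2.600 $/kg
  nickel superalloy: E = 219.0 GPa, ρ = 8106 kg/m³, cost = 42.10 $/kg
  bronze: E = 100.7 GPa, ρ = 8762 kg/m³, cost = 9.100 $/kg
  borosilicate glass: M = 5.51 MN·m per $
  brass: M = 1.82 MN·m per $
  bronze: M = 1.26 MN·m per $
  nylon: M = 0.711 MN·m per $
  nickel superalloy: M = 0.642 MN·m per $
Borosilicate glass ranks first.

borosilicate glass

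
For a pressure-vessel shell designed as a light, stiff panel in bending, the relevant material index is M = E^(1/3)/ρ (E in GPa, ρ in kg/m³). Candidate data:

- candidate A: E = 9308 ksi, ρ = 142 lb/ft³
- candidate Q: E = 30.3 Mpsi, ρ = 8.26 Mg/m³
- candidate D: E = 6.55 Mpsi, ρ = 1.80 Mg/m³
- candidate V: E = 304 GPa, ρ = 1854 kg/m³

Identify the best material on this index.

Putting every candidate on a common basis:
  candidate A: E = 64.18 GPa, ρ = 2275 kg/m³
  candidate Q: E = 208.9 GPa, ρ = 8260 kg/m³
  candidate D: E = 45.16 GPa, ρ = 1800 kg/m³
  candidate V: E = 304.0 GPa, ρ = 1854 kg/m³
  candidate V: M = 3.63×10⁻³
  candidate D: M = 1.98×10⁻³
  candidate A: M = 1.76×10⁻³
  candidate Q: M = 0.718×10⁻³
Candidate V has the largest M.

candidate V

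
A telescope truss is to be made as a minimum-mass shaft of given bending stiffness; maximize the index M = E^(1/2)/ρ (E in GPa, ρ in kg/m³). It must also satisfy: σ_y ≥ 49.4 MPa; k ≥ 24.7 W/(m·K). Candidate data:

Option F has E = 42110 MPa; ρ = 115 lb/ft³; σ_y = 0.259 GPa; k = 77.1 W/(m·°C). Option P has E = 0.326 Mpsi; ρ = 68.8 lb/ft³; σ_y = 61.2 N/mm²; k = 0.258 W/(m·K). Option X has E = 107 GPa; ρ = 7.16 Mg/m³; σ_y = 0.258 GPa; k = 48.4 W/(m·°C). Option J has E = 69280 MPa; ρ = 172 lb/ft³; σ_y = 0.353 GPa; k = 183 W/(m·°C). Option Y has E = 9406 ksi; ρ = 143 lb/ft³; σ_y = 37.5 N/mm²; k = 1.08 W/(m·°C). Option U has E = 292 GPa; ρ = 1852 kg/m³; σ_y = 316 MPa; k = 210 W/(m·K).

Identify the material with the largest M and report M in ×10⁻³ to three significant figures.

Screen on constraints: σ_y ≥ 49.4 MPa; k ≥ 24.7 W/(m·K). Survivors: option F, option X, option J, option U.
Normalizing units and computing the index:
  option F: E = 42.11 GPa, ρ = 1842 kg/m³
  option X: E = 107.0 GPa, ρ = 7160 kg/m³
  option J: E = 69.28 GPa, ρ = 2755 kg/m³
  option U: E = 292.0 GPa, ρ = 1852 kg/m³
  option U: M = 9.23×10⁻³
  option F: M = 3.52×10⁻³
  option J: M = 3.02×10⁻³
  option X: M = 1.44×10⁻³
Option U has the largest M.

option U, M = 9.23×10⁻³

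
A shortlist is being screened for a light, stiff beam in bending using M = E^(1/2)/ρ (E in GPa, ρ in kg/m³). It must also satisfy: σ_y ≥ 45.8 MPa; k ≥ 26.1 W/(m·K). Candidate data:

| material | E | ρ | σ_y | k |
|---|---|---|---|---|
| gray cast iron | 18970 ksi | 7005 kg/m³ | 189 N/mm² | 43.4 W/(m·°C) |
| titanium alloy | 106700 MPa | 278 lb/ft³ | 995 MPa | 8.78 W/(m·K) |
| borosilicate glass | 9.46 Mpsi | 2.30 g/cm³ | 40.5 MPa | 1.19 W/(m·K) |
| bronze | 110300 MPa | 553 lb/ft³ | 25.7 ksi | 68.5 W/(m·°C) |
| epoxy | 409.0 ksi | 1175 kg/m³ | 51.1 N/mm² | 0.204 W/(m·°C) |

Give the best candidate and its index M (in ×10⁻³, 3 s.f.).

gray cast iron, M = 1.63×10⁻³

Screen on constraints: σ_y ≥ 45.8 MPa; k ≥ 26.1 W/(m·K). Survivors: gray cast iron, bronze.
In SI units:
  gray cast iron: E = 130.8 GPa, ρ = 7005 kg/m³
  bronze: E = 110.3 GPa, ρ = 8858 kg/m³
  gray cast iron: M = 1.63×10⁻³
  bronze: M = 1.19×10⁻³
Gray cast iron has the largest M.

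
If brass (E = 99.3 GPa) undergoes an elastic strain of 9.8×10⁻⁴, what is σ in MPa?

97.3 MPa

σ = E·ε = 99300 MPa × 9.8×10⁻⁴ = 97.3 MPa.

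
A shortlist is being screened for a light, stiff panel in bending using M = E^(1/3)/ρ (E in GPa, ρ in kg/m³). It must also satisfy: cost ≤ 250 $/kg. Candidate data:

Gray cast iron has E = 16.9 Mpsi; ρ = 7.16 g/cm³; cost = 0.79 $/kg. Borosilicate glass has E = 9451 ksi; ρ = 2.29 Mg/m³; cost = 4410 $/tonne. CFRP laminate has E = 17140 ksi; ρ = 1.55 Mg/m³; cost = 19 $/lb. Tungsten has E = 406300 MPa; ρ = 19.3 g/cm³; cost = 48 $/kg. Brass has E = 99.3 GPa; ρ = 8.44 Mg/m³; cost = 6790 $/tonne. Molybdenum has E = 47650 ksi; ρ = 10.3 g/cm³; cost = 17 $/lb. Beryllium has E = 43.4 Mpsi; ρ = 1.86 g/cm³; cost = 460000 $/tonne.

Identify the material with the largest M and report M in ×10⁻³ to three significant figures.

CFRP laminate, M = 3.17×10⁻³

Screen on constraints: cost ≤ 250 $/kg. Survivors: gray cast iron, borosilicate glass, CFRP laminate, tungsten, brass, molybdenum.
In SI units:
  gray cast iron: E = 116.5 GPa, ρ = 7160 kg/m³
  borosilicate glass: E = 65.16 GPa, ρ = 2290 kg/m³
  CFRP laminate: E = 118.2 GPa, ρ = 1550 kg/m³
  tungsten: E = 406.3 GPa, ρ = 19300 kg/m³
  brass: E = 99.30 GPa, ρ = 8440 kg/m³
  molybdenum: E = 328.5 GPa, ρ = 10300 kg/m³
  CFRP laminate: M = 3.17×10⁻³
  borosilicate glass: M = 1.76×10⁻³
  gray cast iron: M = 0.682×10⁻³
  molybdenum: M = 0.670×10⁻³
  brass: M = 0.549×10⁻³
  tungsten: M = 0.384×10⁻³
CFRP laminate has the largest M.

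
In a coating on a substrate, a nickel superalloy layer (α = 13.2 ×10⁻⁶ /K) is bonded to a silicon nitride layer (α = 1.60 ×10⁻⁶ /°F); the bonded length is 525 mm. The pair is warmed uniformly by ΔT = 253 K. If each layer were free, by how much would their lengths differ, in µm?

silicon nitride: α = 1.60×10⁻⁶/°F × 9/5 = 2.88×10⁻⁶/K.
Δα = |13.2 − 2.88|×10⁻⁶/K = 10.3×10⁻⁶/K.
ΔL_mismatch = Δα·L·ΔT = 10.3×10⁻⁶ × 525.0 mm × 253.0 K = 1370 µm.

1370 µm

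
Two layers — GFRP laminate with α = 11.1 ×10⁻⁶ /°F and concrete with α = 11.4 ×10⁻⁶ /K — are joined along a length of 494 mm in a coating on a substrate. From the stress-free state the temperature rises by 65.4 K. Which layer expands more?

GFRP laminate: α = 11.1×10⁻⁶/°F × 9/5 = 20.0×10⁻⁶/K.
α(GFRP laminate) = 20.0×10⁻⁶/K vs α(concrete) = 11.4×10⁻⁶/K.
Higher α expands more for the same ΔT: GFRP laminate.

GFRP laminate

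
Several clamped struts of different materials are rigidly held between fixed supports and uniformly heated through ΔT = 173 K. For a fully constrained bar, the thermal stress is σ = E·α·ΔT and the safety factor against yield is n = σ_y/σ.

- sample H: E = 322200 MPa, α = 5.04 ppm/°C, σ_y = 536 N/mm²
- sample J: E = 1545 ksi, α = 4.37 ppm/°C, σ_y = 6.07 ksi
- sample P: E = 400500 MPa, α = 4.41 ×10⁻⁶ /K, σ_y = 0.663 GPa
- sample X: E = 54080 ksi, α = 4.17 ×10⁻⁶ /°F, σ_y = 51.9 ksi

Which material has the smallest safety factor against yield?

Per material, after unit conversion:
  sample H: E = 322.2, α = 5.04, σ_y = 536.0 → σ = 281 MPa, n = 1.91
  sample J: E = 10.65, α = 4.37, σ_y = 41.85 → σ = 8.05 MPa, n = 5.20
  sample P: E = 400.5, α = 4.41, σ_y = 663.0 → σ = 306 MPa, n = 2.17
  sample X: E = 372.9, α = 7.51, σ_y = 357.8 → σ = 484 MPa, n = 0.739
Smallest n: sample X with n = 0.739.

sample X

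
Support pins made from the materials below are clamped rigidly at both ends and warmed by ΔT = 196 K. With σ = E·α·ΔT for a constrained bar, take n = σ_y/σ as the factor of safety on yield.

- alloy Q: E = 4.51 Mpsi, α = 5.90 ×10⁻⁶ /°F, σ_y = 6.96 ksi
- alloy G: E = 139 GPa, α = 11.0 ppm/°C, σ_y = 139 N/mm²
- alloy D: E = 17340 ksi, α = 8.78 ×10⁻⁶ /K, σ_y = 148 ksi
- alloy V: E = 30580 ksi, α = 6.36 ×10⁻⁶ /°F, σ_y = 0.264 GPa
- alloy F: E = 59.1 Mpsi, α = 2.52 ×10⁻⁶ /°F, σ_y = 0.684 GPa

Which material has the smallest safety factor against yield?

alloy G

With everything in SI (GPa, ×10⁻⁶/K, MPa):
  alloy Q: E = 31.10, α = 10.6, σ_y = 47.99 → σ = 64.7 MPa, n = 0.741
  alloy G: E = 139.0, α = 11.0, σ_y = 139.0 → σ = 300 MPa, n = 0.464
  alloy D: E = 119.6, α = 8.78, σ_y = 1020 → σ = 206 MPa, n = 4.96
  alloy V: E = 210.8, α = 11.4, σ_y = 264.0 → σ = 473 MPa, n = 0.558
  alloy F: E = 407.5, α = 4.54, σ_y = 684.0 → σ = 362 MPa, n = 1.89
Alloy G has the lowest safety factor, n = 0.464.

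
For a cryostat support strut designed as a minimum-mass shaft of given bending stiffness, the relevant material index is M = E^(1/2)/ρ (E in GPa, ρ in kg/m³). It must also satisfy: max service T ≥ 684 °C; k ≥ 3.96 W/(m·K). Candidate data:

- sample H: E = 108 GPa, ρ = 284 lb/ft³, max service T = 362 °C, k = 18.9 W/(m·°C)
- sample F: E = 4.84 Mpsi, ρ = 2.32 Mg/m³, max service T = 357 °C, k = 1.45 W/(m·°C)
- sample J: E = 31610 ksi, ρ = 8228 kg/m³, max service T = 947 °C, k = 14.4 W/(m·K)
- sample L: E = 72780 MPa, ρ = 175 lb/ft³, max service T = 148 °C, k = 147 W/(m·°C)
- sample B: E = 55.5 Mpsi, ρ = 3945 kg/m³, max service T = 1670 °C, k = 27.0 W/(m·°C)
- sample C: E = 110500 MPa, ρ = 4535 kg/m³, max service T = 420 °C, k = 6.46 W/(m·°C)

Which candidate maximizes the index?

sample B

Screen on constraints: max service T ≥ 684 °C; k ≥ 3.96 W/(m·K). Survivors: sample J, sample B.
Normalizing units and computing the index:
  sample J: E = 217.9 GPa, ρ = 8228 kg/m³
  sample B: E = 382.7 GPa, ρ = 3945 kg/m³
  sample B: M = 4.96×10⁻³
  sample J: M = 1.79×10⁻³
Sample B ranks first.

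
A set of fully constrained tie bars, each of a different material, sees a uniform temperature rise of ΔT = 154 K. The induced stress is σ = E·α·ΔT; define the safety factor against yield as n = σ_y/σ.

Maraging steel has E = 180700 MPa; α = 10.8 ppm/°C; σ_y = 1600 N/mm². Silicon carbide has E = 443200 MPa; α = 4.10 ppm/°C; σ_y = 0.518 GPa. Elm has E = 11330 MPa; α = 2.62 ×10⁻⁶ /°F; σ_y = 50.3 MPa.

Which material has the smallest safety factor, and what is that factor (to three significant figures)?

silicon carbide, n = 1.85

Converting E to GPa, α to ×10⁻⁶/K, σ_y to MPa, then σ and n for each:
  maraging steel: E = 180.7, α = 10.8, σ_y = 1600 → σ = 301 MPa, n = 5.32
  silicon carbide: E = 443.2, α = 4.10, σ_y = 518.0 → σ = 280 MPa, n = 1.85
  elm: E = 11.33, α = 4.72, σ_y = 50.30 → σ = 8.23 MPa, n = 6.11
Smallest n: silicon carbide with n = 1.85.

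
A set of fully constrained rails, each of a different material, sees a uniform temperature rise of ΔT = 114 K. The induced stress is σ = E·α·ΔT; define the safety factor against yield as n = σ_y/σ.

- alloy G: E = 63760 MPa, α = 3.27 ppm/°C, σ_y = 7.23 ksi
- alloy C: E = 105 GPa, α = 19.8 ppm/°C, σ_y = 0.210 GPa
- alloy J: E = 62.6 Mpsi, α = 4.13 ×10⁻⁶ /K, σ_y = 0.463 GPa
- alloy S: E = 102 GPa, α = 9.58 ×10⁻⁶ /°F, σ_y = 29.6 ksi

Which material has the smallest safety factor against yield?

In consistent units (E in GPa, α in ×10⁻⁶/K, σ_y in MPa):
  alloy G: E = 63.76, α = 3.27, σ_y = 49.85 → σ = 23.8 MPa, n = 2.10
  alloy C: E = 105.0, α = 19.8, σ_y = 210.0 → σ = 237 MPa, n = 0.886
  alloy J: E = 431.6, α = 4.13, σ_y = 463.0 → σ = 203 MPa, n = 2.28
  alloy S: E = 102.0, α = 17.2, σ_y = 204.1 → σ = 201 MPa, n = 1.02
Smallest n: alloy C with n = 0.886.

alloy C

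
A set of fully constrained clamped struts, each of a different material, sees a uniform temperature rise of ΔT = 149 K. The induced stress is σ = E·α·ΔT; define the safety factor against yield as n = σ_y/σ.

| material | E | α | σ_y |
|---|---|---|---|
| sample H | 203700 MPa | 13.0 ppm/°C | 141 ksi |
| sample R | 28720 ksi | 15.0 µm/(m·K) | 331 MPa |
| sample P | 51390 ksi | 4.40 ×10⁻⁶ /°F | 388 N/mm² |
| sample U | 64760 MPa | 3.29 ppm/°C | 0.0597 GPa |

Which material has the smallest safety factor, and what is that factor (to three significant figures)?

With everything in SI (GPa, ×10⁻⁶/K, MPa):
  sample H: E = 203.7, α = 13.0, σ_y = 972.2 → σ = 395 MPa, n = 2.46
  sample R: E = 198.0, α = 15.0, σ_y = 331.0 → σ = 443 MPa, n = 0.748
  sample P: E = 354.3, α = 7.92, σ_y = 388.0 → σ = 418 MPa, n = 0.928
  sample U: E = 64.76, α = 3.29, σ_y = 59.70 → σ = 31.7 MPa, n = 1.88
Smallest n: sample R with n = 0.748.

sample R, n = 0.748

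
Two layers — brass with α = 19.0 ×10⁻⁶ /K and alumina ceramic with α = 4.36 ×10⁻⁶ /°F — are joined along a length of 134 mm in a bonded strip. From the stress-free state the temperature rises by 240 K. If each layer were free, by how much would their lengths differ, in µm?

alumina ceramic: α = 4.36×10⁻⁶/°F × 9/5 = 7.85×10⁻⁶/K.
Δα = |19.0 − 7.85|×10⁻⁶/K = 11.2×10⁻⁶/K.
ΔL_mismatch = Δα·L·ΔT = 11.2×10⁻⁶ × 134.0 mm × 240.0 K = 359 µm.

359 µm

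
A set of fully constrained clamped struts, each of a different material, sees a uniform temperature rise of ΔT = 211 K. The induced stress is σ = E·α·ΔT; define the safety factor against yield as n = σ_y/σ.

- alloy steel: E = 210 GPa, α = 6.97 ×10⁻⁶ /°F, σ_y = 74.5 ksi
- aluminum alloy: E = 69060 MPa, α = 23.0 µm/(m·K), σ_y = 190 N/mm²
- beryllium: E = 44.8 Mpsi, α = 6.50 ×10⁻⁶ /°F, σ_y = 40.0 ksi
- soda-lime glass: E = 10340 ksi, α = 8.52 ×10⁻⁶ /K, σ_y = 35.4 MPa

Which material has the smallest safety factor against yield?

In consistent units (E in GPa, α in ×10⁻⁶/K, σ_y in MPa):
  alloy steel: E = 210.0, α = 12.5, σ_y = 513.7 → σ = 556 MPa, n = 0.924
  aluminum alloy: E = 69.06, α = 23.0, σ_y = 190.0 → σ = 335 MPa, n = 0.567
  beryllium: E = 308.9, α = 11.7, σ_y = 275.8 → σ = 763 MPa, n = 0.362
  soda-lime glass: E = 71.29, α = 8.52, σ_y = 35.40 → σ = 128 MPa, n = 0.276
The minimum is soda-lime glass at n = 0.276.

soda-lime glass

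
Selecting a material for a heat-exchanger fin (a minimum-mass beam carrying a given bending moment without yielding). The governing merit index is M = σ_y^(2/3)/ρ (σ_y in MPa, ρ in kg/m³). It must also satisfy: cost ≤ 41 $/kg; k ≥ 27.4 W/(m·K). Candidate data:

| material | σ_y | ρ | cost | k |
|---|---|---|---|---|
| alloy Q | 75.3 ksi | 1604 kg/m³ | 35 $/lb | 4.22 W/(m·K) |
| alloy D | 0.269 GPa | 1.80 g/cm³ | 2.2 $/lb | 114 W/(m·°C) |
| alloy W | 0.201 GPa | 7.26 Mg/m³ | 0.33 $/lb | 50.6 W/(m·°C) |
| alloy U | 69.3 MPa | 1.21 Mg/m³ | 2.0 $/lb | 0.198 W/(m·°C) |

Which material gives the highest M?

Screen on constraints: cost ≤ 41 $/kg; k ≥ 27.4 W/(m·K). Survivors: alloy D, alloy W.
Convert each candidate to consistent units, then evaluate M:
  alloy D: σ_y = 269.0 MPa, ρ = 1800 kg/m³
  alloy W: σ_y = 201.0 MPa, ρ = 7260 kg/m³
  alloy D: M = 23.2×10⁻³
  alloy W: M = 4.73×10⁻³
The maximum is for alloy D.

alloy D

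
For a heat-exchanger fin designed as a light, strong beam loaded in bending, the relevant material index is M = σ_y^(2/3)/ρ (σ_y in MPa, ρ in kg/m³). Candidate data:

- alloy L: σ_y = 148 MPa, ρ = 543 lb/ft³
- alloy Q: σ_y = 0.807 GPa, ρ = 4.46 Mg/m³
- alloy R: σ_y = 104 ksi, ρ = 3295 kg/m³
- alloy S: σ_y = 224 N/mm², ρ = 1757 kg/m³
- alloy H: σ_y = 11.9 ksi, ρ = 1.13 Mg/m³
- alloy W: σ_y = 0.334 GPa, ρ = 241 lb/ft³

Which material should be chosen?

alloy R

After converting to SI:
  alloy L: σ_y = 148.0 MPa, ρ = 8698 kg/m³
  alloy Q: σ_y = 807.0 MPa, ρ = 4460 kg/m³
  alloy R: σ_y = 717.1 MPa, ρ = 3295 kg/m³
  alloy S: σ_y = 224.0 MPa, ρ = 1757 kg/m³
  alloy H: σ_y = 82.05 MPa, ρ = 1130 kg/m³
  alloy W: σ_y = 334.0 MPa, ρ = 3860 kg/m³
  alloy R: M = 24.3×10⁻³
  alloy S: M = 21.0×10⁻³
  alloy Q: M = 19.4×10⁻³
  alloy H: M = 16.7×10⁻³
  alloy W: M = 12.5×10⁻³
  alloy L: M = 3.22×10⁻³
Alloy R ranks first.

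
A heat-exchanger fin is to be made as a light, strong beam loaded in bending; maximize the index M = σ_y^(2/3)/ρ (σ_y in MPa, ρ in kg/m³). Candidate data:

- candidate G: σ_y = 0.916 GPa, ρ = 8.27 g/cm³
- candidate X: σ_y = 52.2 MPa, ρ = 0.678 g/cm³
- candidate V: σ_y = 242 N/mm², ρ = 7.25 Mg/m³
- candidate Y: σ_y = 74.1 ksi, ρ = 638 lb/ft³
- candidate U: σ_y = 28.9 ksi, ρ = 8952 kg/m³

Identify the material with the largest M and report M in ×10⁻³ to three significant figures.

candidate X, M = 20.6×10⁻³

In SI units:
  candidate G: σ_y = 916.0 MPa, ρ = 8270 kg/m³
  candidate X: σ_y = 52.20 MPa, ρ = 678.0 kg/m³
  candidate V: σ_y = 242.0 MPa, ρ = 7250 kg/m³
  candidate Y: σ_y = 510.9 MPa, ρ = 10220 kg/m³
  candidate U: σ_y = 199.3 MPa, ρ = 8952 kg/m³
  candidate X: M = 20.6×10⁻³
  candidate G: M = 11.4×10⁻³
  candidate Y: M = 6.25×10⁻³
  candidate V: M = 5.36×10⁻³
  candidate U: M = 3.81×10⁻³
Candidate X has the largest M.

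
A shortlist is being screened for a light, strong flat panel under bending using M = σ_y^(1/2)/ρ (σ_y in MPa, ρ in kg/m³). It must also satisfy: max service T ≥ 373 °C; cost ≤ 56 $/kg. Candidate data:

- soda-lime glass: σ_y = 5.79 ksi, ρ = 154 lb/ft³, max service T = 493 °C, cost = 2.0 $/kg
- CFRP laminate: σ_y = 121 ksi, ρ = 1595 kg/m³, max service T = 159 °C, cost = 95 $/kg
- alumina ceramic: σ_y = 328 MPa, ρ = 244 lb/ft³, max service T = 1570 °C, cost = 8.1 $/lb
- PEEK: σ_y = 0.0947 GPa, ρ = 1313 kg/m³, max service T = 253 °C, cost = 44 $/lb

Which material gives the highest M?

Screen on constraints: max service T ≥ 373 °C; cost ≤ 56 $/kg. Survivors: soda-lime glass, alumina ceramic.
In SI units:
  soda-lime glass: σ_y = 39.92 MPa, ρ = 2467 kg/m³
  alumina ceramic: σ_y = 328.0 MPa, ρ = 3909 kg/m³
  alumina ceramic: M = 4.63×10⁻³
  soda-lime glass: M = 2.56×10⁻³
Alumina ceramic has the largest M.

alumina ceramic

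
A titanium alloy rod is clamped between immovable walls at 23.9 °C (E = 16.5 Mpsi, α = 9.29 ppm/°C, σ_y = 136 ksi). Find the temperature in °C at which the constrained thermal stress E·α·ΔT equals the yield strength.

E = 16.5 Mpsi = 113.8 GPa.
σ_y = 136 ksi = 937.7 MPa.
E·α·ΔT = 937.7 MPa ⇒ ΔT = 937.7 / (113.8×10³ × 9.29×10⁻⁶) = 887.2 K.
T = 23.9 + 887.2 = 911.1 °C.

911 °C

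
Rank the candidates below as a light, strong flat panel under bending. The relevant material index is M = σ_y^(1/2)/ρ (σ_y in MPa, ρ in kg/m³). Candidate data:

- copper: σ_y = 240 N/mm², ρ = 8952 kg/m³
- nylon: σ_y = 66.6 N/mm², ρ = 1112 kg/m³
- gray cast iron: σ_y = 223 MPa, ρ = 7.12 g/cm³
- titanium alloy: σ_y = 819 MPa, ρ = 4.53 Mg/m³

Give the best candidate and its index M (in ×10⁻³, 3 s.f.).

nylon, M = 7.34×10⁻³

Convert each candidate to consistent units, then evaluate M:
  copper: σ_y = 240.0 MPa, ρ = 8952 kg/m³
  nylon: σ_y = 66.60 MPa, ρ = 1112 kg/m³
  gray cast iron: σ_y = 223.0 MPa, ρ = 7120 kg/m³
  titanium alloy: σ_y = 819.0 MPa, ρ = 4530 kg/m³
  nylon: M = 7.34×10⁻³
  titanium alloy: M = 6.32×10⁻³
  gray cast iron: M = 2.10×10⁻³
  copper: M = 1.73×10⁻³
Highest index: nylon.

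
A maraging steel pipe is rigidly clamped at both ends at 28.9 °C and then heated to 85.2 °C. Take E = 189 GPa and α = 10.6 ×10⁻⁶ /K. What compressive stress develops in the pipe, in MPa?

ΔT = 56.30 K. Constrained thermal stress σ = E·α·ΔT = 189.0×10³ MPa × 10.6×10⁻⁶ × 56.30 = 113 MPa (compressive).

113 MPa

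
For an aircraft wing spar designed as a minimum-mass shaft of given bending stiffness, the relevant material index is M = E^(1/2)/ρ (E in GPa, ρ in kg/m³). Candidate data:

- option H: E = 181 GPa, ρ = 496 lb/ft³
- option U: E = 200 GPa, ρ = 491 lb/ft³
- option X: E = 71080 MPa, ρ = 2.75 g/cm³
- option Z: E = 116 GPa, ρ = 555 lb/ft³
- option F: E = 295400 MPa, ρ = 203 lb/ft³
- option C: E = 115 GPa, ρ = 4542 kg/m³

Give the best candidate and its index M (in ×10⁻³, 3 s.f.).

option F, M = 5.29×10⁻³

In SI units:
  option H: E = 181.0 GPa, ρ = 7945 kg/m³
  option U: E = 200.0 GPa, ρ = 7865 kg/m³
  option X: E = 71.08 GPa, ρ = 2750 kg/m³
  option Z: E = 116.0 GPa, ρ = 8890 kg/m³
  option F: E = 295.4 GPa, ρ = 3252 kg/m³
  option C: E = 115.0 GPa, ρ = 4542 kg/m³
  option F: M = 5.29×10⁻³
  option X: M = 3.07×10⁻³
  option C: M = 2.36×10⁻³
  option U: M = 1.80×10⁻³
  option H: M = 1.69×10⁻³
  option Z: M = 1.21×10⁻³
Option F ranks first.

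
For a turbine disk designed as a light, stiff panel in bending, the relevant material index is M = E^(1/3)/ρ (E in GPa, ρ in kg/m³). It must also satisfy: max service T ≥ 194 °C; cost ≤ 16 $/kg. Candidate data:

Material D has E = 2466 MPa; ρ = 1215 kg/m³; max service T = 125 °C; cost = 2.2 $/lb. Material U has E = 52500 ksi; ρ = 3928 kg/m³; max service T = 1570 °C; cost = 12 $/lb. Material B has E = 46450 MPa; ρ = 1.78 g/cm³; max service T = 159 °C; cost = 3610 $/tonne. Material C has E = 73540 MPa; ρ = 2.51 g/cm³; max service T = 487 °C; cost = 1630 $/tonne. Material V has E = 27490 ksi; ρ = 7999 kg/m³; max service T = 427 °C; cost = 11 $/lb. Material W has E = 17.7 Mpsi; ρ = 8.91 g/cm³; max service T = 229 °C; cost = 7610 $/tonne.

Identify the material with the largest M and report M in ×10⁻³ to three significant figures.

Screen on constraints: max service T ≥ 194 °C; cost ≤ 16 $/kg. Survivors: material C, material W.
Putting every candidate on a common basis:
  material C: E = 73.54 GPa, ρ = 2510 kg/m³
  material W: E = 122.0 GPa, ρ = 8910 kg/m³
  material C: M = 1.67×10⁻³
  material W: M = 0.557×10⁻³
Material C has the largest M.

material C, M = 1.67×10⁻³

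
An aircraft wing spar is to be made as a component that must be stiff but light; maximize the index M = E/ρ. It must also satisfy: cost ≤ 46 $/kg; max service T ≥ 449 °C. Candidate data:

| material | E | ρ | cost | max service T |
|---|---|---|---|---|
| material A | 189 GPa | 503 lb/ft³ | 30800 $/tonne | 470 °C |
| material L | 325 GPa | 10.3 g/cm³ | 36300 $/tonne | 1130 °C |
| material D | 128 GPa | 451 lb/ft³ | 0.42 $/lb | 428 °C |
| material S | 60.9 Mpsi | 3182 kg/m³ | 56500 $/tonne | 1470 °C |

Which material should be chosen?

Screen on constraints: cost ≤ 46 $/kg; max service T ≥ 449 °C. Survivors: material A, material L.
After converting to SI:
  material A: E = 189.0 GPa, ρ = 8057 kg/m³
  material L: E = 325.0 GPa, ρ = 10300 kg/m³
  material L: M = 31.6 MN·m/kg
  material A: M = 23.5 MN·m/kg
The maximum is for material L.

material L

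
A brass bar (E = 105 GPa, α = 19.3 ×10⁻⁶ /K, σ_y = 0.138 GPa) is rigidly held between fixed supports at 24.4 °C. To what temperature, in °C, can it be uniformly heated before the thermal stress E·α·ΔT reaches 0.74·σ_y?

74.8 °C

σ_y = 0.138 GPa = 138.0 MPa.
E·α·ΔT = 102.1 MPa ⇒ ΔT = 102.1 / (105.0×10³ × 19.3×10⁻⁶) = 50.39 K.
T = 24.4 + 50.39 = 74.79 °C.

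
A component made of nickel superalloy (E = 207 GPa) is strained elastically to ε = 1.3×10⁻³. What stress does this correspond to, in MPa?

σ = E·ε = 207000 MPa × 1.3×10⁻³ = 269 MPa.

269 MPa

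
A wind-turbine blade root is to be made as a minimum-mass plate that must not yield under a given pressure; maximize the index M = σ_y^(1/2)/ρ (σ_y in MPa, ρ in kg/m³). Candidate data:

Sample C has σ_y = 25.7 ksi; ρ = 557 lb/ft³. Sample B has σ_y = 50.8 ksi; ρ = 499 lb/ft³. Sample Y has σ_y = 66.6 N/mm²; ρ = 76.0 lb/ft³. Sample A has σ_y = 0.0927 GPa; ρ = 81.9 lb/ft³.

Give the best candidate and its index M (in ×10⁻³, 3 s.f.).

sample A, M = 7.34×10⁻³

After converting to SI:
  sample C: σ_y = 177.2 MPa, ρ = 8922 kg/m³
  sample B: σ_y = 350.3 MPa, ρ = 7993 kg/m³
  sample Y: σ_y = 66.60 MPa, ρ = 1217 kg/m³
  sample A: σ_y = 92.70 MPa, ρ = 1312 kg/m³
  sample A: M = 7.34×10⁻³
  sample Y: M = 6.70×10⁻³
  sample B: M = 2.34×10⁻³
  sample C: M = 1.49×10⁻³
The maximum is for sample A.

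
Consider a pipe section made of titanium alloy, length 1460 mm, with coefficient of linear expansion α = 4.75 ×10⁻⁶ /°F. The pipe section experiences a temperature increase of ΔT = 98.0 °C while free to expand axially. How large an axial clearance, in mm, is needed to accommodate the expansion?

1.22 mm

Convert α: 4.75×10⁻⁶/°F × (9/5) = 8.55×10⁻⁶/K.
ΔL = α·L₀·ΔT = 8.55×10⁻⁶ × 1460 mm × 98.00 K = 1.22 mm.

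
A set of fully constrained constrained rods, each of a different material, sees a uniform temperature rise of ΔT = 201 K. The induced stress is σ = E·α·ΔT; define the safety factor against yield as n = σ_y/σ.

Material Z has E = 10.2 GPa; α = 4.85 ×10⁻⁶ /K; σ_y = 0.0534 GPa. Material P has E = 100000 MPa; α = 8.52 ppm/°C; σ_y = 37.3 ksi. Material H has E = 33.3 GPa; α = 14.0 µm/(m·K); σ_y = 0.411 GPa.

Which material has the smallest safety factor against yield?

material P

Per material, after unit conversion:
  material Z: E = 10.20, α = 4.85, σ_y = 53.40 → σ = 9.94 MPa, n = 5.37
  material P: E = 100.0, α = 8.52, σ_y = 257.2 → σ = 171 MPa, n = 1.50
  material H: E = 33.30, α = 14.0, σ_y = 411.0 → σ = 93.7 MPa, n = 4.39
Smallest n: material P with n = 1.50.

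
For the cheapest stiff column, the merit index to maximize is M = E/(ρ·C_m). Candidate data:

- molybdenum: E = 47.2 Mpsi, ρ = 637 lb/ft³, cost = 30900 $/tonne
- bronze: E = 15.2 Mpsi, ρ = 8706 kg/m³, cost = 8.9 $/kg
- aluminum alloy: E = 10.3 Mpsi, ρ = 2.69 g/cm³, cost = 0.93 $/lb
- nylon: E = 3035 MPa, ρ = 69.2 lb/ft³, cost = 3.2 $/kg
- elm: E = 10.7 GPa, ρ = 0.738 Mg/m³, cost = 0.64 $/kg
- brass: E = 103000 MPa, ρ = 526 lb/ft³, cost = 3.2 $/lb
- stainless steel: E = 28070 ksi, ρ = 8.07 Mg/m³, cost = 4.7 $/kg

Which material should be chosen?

elm

Putting every candidate on a common basis:
  molybdenum: E = 325.4 GPa, ρ = 10200 kg/m³, cost = 30.90 $/kg
  bronze: E = 104.8 GPa, ρ = 8706 kg/m³, cost = 8.900 $/kg
  aluminum alloy: E = 71.02 GPa, ρ = 2690 kg/m³, cost = 2.050 $/kg
  nylon: E = 3.035 GPa, ρ = 1108 kg/m³, cost = 3.200 $/kg
  elm: E = 10.70 GPa, ρ = 738.0 kg/m³, cost = 0.6400 $/kg
  brass: E = 103.0 GPa, ρ = 8426 kg/m³, cost = 7.055 $/kg
  stainless steel: E = 193.5 GPa, ρ = 8070 kg/m³, cost = 4.700 $/kg
  elm: M = 22.7 MN·m per $
  aluminum alloy: M = 12.9 MN·m per $
  stainless steel: M = 5.10 MN·m per $
  brass: M = 1.73 MN·m per $
  bronze: M = 1.35 MN·m per $
  molybdenum: M = 1.03 MN·m per $
  nylon: M = 0.856 MN·m per $
Elm has the largest M.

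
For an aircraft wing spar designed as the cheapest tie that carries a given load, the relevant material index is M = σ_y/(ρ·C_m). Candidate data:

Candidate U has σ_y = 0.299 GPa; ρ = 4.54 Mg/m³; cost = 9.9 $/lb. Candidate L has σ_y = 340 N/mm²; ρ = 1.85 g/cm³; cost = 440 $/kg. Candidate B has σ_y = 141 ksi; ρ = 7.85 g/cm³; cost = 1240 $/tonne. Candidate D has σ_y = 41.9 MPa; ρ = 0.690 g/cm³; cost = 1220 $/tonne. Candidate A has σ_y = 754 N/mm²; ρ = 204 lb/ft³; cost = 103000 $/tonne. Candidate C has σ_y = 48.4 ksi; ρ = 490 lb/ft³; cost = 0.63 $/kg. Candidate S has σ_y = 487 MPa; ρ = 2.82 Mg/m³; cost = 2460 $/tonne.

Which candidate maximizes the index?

Convert each candidate to consistent units, then evaluate M:
  candidate U: σ_y = 299.0 MPa, ρ = 4540 kg/m³, cost = 21.83 $/kg
  candidate L: σ_y = 340.0 MPa, ρ = 1850 kg/m³, cost = 440.0 $/kg
  candidate B: σ_y = 972.2 MPa, ρ = 7850 kg/m³, cost = 1.240 $/kg
  candidate D: σ_y = 41.90 MPa, ρ = 690.0 kg/m³, cost = 1.220 $/kg
  candidate A: σ_y = 754.0 MPa, ρ = 3268 kg/m³, cost = 103.0 $/kg
  candidate C: σ_y = 333.7 MPa, ρ = 7849 kg/m³, cost = 0.6300 $/kg
  candidate S: σ_y = 487.0 MPa, ρ = 2820 kg/m³, cost = 2.460 $/kg
  candidate B: M = 99.9 kN·m per $
  candidate S: M = 70.2 kN·m per $
  candidate C: M = 67.5 kN·m per $
  candidate D: M = 49.8 kN·m per $
  candidate U: M = 3.02 kN·m per $
  candidate A: M = 2.24 kN·m per $
  candidate L: M = 0.418 kN·m per $
Highest index: candidate B.

candidate B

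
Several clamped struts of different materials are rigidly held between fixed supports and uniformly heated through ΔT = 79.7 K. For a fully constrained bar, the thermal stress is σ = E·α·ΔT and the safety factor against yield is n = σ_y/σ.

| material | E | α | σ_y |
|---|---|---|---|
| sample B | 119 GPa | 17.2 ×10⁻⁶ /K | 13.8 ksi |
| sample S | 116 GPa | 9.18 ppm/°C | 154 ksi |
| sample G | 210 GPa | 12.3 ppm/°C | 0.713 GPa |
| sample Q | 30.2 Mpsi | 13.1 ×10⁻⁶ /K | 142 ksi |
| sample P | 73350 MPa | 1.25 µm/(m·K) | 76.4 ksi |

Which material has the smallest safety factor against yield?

sample B

In consistent units (E in GPa, α in ×10⁻⁶/K, σ_y in MPa):
  sample B: E = 119.0, α = 17.2, σ_y = 95.15 → σ = 163 MPa, n = 0.583
  sample S: E = 116.0, α = 9.18, σ_y = 1062 → σ = 84.9 MPa, n = 12.5
  sample G: E = 210.0, α = 12.3, σ_y = 713.0 → σ = 206 MPa, n = 3.46
  sample Q: E = 208.2, α = 13.1, σ_y = 979.1 → σ = 217 MPa, n = 4.50
  sample P: E = 73.35, α = 1.25, σ_y = 526.8 → σ = 7.31 MPa, n = 72.1
Sample B has the lowest safety factor, n = 0.583.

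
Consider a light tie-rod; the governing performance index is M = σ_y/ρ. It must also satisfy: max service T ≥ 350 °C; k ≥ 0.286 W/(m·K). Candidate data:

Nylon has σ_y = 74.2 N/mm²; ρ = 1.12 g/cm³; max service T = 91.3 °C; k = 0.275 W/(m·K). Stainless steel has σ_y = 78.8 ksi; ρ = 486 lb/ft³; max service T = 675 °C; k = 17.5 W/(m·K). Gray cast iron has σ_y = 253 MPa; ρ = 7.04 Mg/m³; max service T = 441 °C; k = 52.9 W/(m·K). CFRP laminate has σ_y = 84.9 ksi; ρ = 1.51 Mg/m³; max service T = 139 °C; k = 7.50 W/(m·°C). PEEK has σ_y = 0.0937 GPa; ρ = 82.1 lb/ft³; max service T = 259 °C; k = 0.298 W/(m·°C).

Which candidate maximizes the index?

Screen on constraints: max service T ≥ 350 °C; k ≥ 0.286 W/(m·K). Survivors: stainless steel, gray cast iron.
Convert each candidate to consistent units, then evaluate M:
  stainless steel: σ_y = 543.3 MPa, ρ = 7785 kg/m³
  gray cast iron: σ_y = 253.0 MPa, ρ = 7040 kg/m³
  stainless steel: M = 69.8 kN·m/kg
  gray cast iron: M = 35.9 kN·m/kg
Stainless steel has the largest M.

stainless steel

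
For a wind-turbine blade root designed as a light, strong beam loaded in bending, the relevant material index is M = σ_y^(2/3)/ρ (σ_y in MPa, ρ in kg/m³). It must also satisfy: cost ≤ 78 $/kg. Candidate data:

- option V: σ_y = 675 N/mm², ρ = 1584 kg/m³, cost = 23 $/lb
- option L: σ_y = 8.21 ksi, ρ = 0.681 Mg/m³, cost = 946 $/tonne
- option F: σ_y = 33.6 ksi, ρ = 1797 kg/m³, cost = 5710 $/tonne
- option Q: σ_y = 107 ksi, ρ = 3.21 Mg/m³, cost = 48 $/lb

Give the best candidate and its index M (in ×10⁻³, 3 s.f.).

Screen on constraints: cost ≤ 78 $/kg. Survivors: option V, option L, option F.
In SI units:
  option V: σ_y = 675.0 MPa, ρ = 1584 kg/m³
  option L: σ_y = 56.61 MPa, ρ = 681.0 kg/m³
  option F: σ_y = 231.7 MPa, ρ = 1797 kg/m³
  option V: M = 48.6×10⁻³
  option L: M = 21.6×10⁻³
  option F: M = 21.0×10⁻³
The maximum is for option V.

option V, M = 48.6×10⁻³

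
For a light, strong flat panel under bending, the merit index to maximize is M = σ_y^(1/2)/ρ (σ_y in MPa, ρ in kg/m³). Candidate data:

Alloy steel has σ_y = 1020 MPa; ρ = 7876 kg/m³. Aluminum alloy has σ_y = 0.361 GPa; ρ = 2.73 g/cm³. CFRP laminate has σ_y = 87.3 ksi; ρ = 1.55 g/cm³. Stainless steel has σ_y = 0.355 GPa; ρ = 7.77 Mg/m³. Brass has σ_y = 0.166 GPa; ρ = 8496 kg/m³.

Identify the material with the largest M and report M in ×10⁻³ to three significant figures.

Putting every candidate on a common basis:
  alloy steel: σ_y = 1020 MPa, ρ = 7876 kg/m³
  aluminum alloy: σ_y = 361.0 MPa, ρ = 2730 kg/m³
  CFRP laminate: σ_y = 601.9 MPa, ρ = 1550 kg/m³
  stainless steel: σ_y = 355.0 MPa, ρ = 7770 kg/m³
  brass: σ_y = 166.0 MPa, ρ = 8496 kg/m³
  CFRP laminate: M = 15.8×10⁻³
  aluminum alloy: M = 6.96×10⁻³
  alloy steel: M = 4.06×10⁻³
  stainless steel: M = 2.42×10⁻³
  brass: M = 1.52×10⁻³
CFRP laminate ranks first.

CFRP laminate, M = 15.8×10⁻³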